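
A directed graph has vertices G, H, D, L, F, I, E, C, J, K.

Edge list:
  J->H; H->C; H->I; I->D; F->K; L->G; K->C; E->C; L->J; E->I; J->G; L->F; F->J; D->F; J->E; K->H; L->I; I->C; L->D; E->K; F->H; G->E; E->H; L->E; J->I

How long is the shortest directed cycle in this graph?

4

For each vertex v, BFS finds the shortest path from v back to v.
The shortest such closed walk is J → I → D → F → J, length 4.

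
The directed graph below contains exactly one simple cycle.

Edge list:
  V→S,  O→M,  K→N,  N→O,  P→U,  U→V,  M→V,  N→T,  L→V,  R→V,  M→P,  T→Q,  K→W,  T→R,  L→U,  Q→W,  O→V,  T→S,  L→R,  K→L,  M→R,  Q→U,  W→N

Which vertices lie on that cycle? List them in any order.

DFS with gray/black marking from N:
N gray
  T gray
    R gray
      V gray
        S gray
        S black
      V black
    R black
    Q gray
      W gray
        W→N: N is gray → back edge
Back edge closes the cycle N → T → Q → W → N; its vertices are {N, Q, T, W}.

N, Q, T, W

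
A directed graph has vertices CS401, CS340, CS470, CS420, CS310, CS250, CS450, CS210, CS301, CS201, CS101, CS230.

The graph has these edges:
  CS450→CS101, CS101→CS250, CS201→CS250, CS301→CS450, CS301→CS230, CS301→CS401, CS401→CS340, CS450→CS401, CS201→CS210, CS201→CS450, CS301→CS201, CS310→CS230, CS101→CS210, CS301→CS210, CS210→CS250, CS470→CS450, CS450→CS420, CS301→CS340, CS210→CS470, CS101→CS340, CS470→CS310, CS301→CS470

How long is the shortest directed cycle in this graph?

For each vertex v, BFS finds the shortest path from v back to v.
The shortest such closed walk is CS470 → CS450 → CS101 → CS210 → CS470, length 4.

4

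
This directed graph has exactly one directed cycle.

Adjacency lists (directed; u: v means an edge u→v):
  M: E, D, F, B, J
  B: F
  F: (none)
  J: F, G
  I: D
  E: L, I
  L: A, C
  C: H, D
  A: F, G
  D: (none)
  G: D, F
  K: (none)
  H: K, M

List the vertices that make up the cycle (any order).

DFS with gray/black marking from H:
H gray
  K gray
  K black
  M gray
    E gray
      L gray
        A gray
          F gray
          F black
          G gray
            D gray
            D black
            G→F: F black — skip
          G black
        A black
        C gray
          C→H: H is gray → back edge
Back edge closes the cycle H → M → E → L → C → H; its vertices are {C, E, H, L, M}.

C, E, H, L, M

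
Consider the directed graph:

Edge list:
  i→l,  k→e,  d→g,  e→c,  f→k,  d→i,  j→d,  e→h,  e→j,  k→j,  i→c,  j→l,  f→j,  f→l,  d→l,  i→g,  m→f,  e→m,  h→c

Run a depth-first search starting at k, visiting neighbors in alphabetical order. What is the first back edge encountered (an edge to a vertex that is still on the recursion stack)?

DFS from k (visiting neighbors in alphabetical order); mark gray on enter, black on exit:
k gray
  e gray
    c gray
    c black
    h gray
      h→c: c black — skip
    h black
    j gray
      d gray
        g gray
        g black
        i gray
          i→c: c black — skip
          i→g: g black — skip
          l gray
          l black
        i black
        d→l: l black — skip
      d black
      j→l: l black — skip
    j black
    m gray
      f gray
        f→j: j black — skip
        f→k: k is gray → back edge
First back edge: f → k.

f->k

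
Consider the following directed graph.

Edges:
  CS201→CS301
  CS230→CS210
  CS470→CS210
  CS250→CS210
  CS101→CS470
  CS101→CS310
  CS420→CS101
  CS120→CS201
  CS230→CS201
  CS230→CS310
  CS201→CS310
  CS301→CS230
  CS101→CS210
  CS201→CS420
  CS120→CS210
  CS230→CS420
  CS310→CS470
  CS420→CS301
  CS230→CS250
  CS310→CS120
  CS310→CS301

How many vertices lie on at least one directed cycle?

7

A vertex is on a directed cycle iff it belongs to a strongly connected component of size ≥ 2 (or has a self-loop).
The vertices on cycles are {CS101, CS120, CS201, CS230, CS301, CS310, CS420} — 7 in total.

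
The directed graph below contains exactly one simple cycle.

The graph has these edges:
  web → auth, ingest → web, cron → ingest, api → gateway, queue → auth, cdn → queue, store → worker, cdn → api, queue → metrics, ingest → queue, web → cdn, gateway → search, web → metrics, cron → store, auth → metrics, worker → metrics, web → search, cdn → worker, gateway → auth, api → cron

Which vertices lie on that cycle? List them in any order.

DFS with gray/black marking from api:
api gray
  gateway gray
    search gray
    search black
    auth gray
      metrics gray
      metrics black
    auth black
  gateway black
  cron gray
    ingest gray
      web gray
        web→search: search black — skip
        web→metrics: metrics black — skip
        web→auth: auth black — skip
        cdn gray
          worker gray
            worker→metrics: metrics black — skip
          worker black
          queue gray
            queue→auth: auth black — skip
            queue→metrics: metrics black — skip
          queue black
          cdn→api: api is gray → back edge
Back edge closes the cycle api → cron → ingest → web → cdn → api; its vertices are {api, cdn, web, cron, ingest}.

api, cdn, web, cron, ingest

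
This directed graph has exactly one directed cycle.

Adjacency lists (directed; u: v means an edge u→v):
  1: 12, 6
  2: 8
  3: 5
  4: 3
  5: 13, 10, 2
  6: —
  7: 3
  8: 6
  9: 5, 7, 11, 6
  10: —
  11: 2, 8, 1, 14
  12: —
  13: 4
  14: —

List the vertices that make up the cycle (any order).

3, 4, 5, 13

DFS with gray/black marking from 5:
5 gray
  13 gray
    4 gray
      3 gray
        3→5: 5 is gray → back edge
Back edge closes the cycle 5 → 13 → 4 → 3 → 5; its vertices are {3, 4, 5, 13}.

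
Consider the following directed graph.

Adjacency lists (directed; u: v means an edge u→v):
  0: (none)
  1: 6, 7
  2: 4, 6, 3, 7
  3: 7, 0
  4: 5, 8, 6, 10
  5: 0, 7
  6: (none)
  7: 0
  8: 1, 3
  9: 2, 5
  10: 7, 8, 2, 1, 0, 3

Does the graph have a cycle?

DFS with white/gray/black marking, starting from 0:
0 gray
0 black
1 gray
  6 gray
  6 black
  7 gray
    7→0: 0 black — skip
  7 black
1 black
2 gray
  4 gray
    5 gray
      5→0: 0 black — skip
      5→7: 7 black — skip
    5 black
    8 gray
      8→1: 1 black — skip
      3 gray
        3→7: 7 black — skip
        3→0: 0 black — skip
      3 black
    8 black
    4→6: 6 black — skip
    10 gray
      10→7: 7 black — skip
      10→8: 8 black — skip
      10→2: 2 is gray → back edge
Back edge found, so a cycle exists: 2 → 4 → 10 → 2.

Yes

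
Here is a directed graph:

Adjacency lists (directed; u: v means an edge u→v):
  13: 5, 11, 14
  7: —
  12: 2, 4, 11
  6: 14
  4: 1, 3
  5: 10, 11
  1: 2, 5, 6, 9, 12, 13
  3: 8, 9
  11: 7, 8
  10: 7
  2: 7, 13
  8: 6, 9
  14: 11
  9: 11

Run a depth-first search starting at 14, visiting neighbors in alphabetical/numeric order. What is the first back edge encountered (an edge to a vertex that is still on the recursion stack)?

6->14

DFS from 14 (visiting neighbors in alphabetical/numeric order); mark gray on enter, black on exit:
14 gray
  11 gray
    7 gray
    7 black
    8 gray
      6 gray
        6→14: 14 is gray → back edge
First back edge: 6 → 14.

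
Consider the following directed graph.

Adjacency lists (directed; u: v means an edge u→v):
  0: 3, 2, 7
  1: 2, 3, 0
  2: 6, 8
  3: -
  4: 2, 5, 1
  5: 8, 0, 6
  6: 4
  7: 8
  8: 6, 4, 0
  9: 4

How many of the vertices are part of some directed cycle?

8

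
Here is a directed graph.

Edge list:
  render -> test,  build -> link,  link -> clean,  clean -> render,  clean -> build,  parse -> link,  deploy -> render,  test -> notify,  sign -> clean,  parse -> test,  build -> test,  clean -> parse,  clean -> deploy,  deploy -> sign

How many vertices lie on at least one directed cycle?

6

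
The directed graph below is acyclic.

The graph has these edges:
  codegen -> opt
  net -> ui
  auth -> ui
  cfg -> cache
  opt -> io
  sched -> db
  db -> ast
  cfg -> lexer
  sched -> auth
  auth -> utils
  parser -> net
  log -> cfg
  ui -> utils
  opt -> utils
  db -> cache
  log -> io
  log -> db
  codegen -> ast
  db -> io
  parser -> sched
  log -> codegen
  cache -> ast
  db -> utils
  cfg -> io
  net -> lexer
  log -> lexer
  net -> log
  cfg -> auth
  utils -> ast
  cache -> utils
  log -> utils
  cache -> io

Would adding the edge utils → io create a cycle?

Adding utils→io creates a cycle iff io can already reach utils.
Explore from io: no path reaches utils. The graph stays acyclic.

No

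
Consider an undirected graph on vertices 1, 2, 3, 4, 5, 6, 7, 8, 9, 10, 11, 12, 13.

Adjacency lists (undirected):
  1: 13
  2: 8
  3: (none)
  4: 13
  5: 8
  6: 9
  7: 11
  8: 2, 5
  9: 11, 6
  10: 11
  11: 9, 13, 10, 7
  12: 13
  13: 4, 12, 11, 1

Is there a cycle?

No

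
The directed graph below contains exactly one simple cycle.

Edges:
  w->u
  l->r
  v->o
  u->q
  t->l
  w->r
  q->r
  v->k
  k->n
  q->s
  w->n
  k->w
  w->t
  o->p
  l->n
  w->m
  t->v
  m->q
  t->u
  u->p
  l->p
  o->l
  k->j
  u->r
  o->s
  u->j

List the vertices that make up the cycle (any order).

k, t, v, w

DFS with gray/black marking from w:
w gray
  t gray
    l gray
      r gray
      r black
      n gray
      n black
      p gray
      p black
    l black
    u gray
      u→p: p black — skip
      q gray
        s gray
        s black
        q→r: r black — skip
      q black
      j gray
      j black
      u→r: r black — skip
    u black
    v gray
      o gray
        o→p: p black — skip
        o→s: s black — skip
        o→l: l black — skip
      o black
      k gray
        k→n: n black — skip
        k→w: w is gray → back edge
Back edge closes the cycle w → t → v → k → w; its vertices are {k, t, v, w}.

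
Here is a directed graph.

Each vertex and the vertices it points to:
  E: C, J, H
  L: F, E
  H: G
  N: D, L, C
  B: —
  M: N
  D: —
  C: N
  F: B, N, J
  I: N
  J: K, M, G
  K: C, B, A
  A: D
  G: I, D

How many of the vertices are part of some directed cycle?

A vertex is on a directed cycle iff it belongs to a strongly connected component of size ≥ 2 (or has a self-loop).
The vertices on cycles are {C, E, F, G, H, I, J, K, L, M, N} — 11 in total.

11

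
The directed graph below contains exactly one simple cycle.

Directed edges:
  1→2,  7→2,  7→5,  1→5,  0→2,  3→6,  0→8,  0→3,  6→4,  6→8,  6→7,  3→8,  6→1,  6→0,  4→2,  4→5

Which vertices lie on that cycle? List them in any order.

0, 3, 6

DFS with gray/black marking from 6:
6 gray
  8 gray
  8 black
  4 gray
    5 gray
    5 black
    2 gray
    2 black
  4 black
  0 gray
    3 gray
      3→8: 8 black — skip
      3→6: 6 is gray → back edge
Back edge closes the cycle 6 → 0 → 3 → 6; its vertices are {0, 3, 6}.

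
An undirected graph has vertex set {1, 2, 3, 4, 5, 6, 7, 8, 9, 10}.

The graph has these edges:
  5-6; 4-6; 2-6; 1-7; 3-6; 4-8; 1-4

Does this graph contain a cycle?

DFS, tracking each vertex's parent; an edge to a visited non-parent vertex closes a cycle.
Start from 6:
visit 6 (parent –)
  visit 5 (parent 6)
    5–6: parent, skip
  visit 3 (parent 6)
    3–6: parent, skip
  visit 2 (parent 6)
    2–6: parent, skip
  visit 4 (parent 6)
    visit 1 (parent 4)
      visit 7 (parent 1)
        7–1: parent, skip
      1–4: parent, skip
    visit 8 (parent 4)
      8–4: parent, skip
    4–6: parent, skip
visit 9 (parent –)
visit 10 (parent –)
No non-parent visited neighbor found — the graph is a forest.

No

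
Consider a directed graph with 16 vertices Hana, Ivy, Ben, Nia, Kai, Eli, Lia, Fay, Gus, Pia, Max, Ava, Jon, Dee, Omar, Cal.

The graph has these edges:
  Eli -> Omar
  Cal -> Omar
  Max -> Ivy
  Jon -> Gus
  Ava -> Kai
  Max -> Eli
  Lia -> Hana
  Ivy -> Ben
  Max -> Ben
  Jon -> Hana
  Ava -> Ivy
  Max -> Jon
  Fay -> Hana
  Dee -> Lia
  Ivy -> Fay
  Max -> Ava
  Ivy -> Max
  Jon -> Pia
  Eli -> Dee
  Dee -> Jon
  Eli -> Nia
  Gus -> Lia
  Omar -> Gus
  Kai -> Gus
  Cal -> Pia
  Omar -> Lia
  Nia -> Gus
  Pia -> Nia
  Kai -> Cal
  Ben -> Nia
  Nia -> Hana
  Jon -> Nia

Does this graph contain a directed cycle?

Yes

DFS with white/gray/black marking, starting from Lia:
Lia gray
  Hana gray
  Hana black
Lia black
Ivy gray
  Ben gray
    Nia gray
      Nia→Hana: Hana black — skip
      Gus gray
        Gus→Lia: Lia black — skip
      Gus black
    Nia black
  Ben black
  Max gray
    Ava gray
      Kai gray
        Kai→Gus: Gus black — skip
        Cal gray
          Pia gray
            Pia→Nia: Nia black — skip
          Pia black
          Omar gray
            Omar→Lia: Lia black — skip
            Omar→Gus: Gus black — skip
          Omar black
        Cal black
      Kai black
      Ava→Ivy: Ivy is gray → back edge
Back edge found, so a cycle exists: Ivy → Max → Ava → Ivy.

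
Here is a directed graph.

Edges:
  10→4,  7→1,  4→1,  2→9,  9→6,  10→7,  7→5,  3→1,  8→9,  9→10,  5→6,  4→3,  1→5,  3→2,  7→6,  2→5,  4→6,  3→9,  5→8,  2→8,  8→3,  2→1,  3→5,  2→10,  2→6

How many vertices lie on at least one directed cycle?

9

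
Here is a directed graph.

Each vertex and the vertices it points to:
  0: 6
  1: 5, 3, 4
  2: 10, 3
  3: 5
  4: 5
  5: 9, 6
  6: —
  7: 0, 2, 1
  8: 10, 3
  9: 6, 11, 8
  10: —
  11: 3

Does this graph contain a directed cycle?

DFS with white/gray/black marking, starting from 8:
8 gray
  10 gray
  10 black
  3 gray
    5 gray
      9 gray
        6 gray
        6 black
        11 gray
          11→3: 3 is gray → back edge
Back edge found, so a cycle exists: 3 → 5 → 9 → 11 → 3.

Yes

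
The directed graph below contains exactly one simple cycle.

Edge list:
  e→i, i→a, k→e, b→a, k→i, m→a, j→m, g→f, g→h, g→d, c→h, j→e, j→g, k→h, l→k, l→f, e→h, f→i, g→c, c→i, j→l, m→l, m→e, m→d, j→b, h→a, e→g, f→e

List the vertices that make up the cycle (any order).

DFS with gray/black marking from g:
g gray
  c gray
    i gray
      a gray
      a black
    i black
    h gray
      h→a: a black — skip
    h black
  c black
  f gray
    f→i: i black — skip
    e gray
      e→h: h black — skip
      e→g: g is gray → back edge
Back edge closes the cycle g → f → e → g; its vertices are {e, f, g}.

e, f, g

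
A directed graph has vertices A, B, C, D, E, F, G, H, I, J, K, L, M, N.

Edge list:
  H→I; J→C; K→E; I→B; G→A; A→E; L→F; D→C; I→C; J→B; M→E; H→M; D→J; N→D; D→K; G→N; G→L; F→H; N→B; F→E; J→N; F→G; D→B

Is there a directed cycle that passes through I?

No

I lies on a cycle iff there is a path from I back to itself.
Exploring from I, it never reaches itself; equivalently, its strongly connected component is a singleton.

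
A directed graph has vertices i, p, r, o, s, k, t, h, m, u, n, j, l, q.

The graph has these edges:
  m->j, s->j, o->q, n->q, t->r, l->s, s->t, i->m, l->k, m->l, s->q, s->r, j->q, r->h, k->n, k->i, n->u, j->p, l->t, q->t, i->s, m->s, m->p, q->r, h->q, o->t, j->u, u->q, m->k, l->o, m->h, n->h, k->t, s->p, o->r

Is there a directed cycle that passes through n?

n lies on a cycle iff there is a path from n back to itself.
Exploring from n, it never reaches itself; equivalently, its strongly connected component is a singleton.

No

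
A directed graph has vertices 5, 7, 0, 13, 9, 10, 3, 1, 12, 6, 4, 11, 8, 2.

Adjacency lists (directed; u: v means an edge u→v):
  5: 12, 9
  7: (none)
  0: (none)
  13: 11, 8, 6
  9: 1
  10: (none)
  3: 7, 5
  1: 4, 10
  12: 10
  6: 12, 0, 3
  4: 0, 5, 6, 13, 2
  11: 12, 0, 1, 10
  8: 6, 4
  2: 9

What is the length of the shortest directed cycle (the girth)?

3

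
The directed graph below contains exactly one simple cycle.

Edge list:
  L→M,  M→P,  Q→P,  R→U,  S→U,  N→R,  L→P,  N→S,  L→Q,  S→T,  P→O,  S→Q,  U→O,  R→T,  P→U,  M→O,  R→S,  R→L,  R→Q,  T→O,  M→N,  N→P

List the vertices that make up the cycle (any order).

L, M, N, R

DFS with gray/black marking from M:
M gray
  O gray
  O black
  N gray
    R gray
      L gray
        Q gray
          P gray
            U gray
              U→O: O black — skip
            U black
            P→O: O black — skip
          P black
        Q black
        L→M: M is gray → back edge
Back edge closes the cycle M → N → R → L → M; its vertices are {L, M, N, R}.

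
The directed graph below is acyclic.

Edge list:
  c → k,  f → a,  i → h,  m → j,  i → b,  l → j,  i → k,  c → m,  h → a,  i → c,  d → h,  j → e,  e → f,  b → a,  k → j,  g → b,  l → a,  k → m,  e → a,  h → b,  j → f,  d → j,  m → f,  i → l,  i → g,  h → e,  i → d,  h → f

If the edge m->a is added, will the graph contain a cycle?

Adding m→a creates a cycle iff a can already reach m.
Explore from a: no path reaches m. The graph stays acyclic.

No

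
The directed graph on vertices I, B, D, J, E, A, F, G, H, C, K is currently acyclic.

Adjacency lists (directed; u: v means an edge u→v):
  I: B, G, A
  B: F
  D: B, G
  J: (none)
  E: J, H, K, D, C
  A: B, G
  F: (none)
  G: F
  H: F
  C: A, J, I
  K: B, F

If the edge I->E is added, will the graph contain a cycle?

Yes

Adding I→E creates a cycle iff E can already reach I.
Path from E: E → C → I.
So E → … → I → E is a cycle.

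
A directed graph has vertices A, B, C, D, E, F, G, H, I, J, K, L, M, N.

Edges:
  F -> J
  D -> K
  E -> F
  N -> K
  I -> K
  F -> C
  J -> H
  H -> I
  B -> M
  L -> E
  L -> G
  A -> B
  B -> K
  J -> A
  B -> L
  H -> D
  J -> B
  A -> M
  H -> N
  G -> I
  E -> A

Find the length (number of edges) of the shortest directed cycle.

4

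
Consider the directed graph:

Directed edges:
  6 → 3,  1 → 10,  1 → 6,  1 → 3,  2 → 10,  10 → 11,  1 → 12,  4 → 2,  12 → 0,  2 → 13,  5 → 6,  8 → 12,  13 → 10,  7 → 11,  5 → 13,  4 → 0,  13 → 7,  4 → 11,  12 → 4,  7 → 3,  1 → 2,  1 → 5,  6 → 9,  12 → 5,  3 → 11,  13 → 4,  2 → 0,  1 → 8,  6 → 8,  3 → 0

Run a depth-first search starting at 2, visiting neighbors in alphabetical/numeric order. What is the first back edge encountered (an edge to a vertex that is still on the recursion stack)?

4->2

DFS from 2 (visiting neighbors in alphabetical/numeric order); mark gray on enter, black on exit:
2 gray
  0 gray
  0 black
  10 gray
    11 gray
    11 black
  10 black
  13 gray
    4 gray
      4→0: 0 black — skip
      4→2: 2 is gray → back edge
First back edge: 4 → 2.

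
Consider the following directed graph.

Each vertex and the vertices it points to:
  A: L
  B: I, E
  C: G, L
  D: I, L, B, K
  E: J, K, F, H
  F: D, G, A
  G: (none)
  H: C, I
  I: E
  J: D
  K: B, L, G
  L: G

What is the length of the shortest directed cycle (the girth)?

For each vertex v, BFS finds the shortest path from v back to v.
The shortest such closed walk is B → E → K → B, length 3.

3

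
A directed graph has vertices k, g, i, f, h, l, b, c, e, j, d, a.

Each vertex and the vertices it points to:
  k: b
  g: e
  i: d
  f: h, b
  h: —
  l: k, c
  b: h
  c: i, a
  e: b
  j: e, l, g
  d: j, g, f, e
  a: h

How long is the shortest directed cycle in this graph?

5

For each vertex v, BFS finds the shortest path from v back to v.
The shortest such closed walk is c → i → d → j → l → c, length 5.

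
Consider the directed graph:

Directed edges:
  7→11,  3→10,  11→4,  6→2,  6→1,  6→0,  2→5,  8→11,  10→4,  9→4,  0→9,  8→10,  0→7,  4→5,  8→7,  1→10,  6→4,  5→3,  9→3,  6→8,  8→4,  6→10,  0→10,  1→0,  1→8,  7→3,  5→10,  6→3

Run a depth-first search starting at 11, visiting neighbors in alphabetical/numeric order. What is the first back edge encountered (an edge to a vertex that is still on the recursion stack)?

10->4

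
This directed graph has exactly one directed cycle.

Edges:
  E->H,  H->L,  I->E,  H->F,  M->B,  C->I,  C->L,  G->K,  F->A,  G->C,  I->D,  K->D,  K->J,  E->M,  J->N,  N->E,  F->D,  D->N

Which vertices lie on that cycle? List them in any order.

DFS with gray/black marking from E:
E gray
  M gray
    B gray
    B black
  M black
  H gray
    L gray
    L black
    F gray
      D gray
        N gray
          N→E: E is gray → back edge
Back edge closes the cycle E → H → F → D → N → E; its vertices are {D, E, F, H, N}.

D, E, F, H, N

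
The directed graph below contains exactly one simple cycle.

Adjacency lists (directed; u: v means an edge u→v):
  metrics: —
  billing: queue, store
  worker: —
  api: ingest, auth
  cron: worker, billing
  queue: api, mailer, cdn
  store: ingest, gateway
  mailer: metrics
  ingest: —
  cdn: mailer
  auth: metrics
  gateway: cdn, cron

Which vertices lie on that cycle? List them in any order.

DFS with gray/black marking from cron:
cron gray
  worker gray
  worker black
  billing gray
    queue gray
      api gray
        ingest gray
        ingest black
        auth gray
          metrics gray
          metrics black
        auth black
      api black
      mailer gray
        mailer→metrics: metrics black — skip
      mailer black
      cdn gray
        cdn→mailer: mailer black — skip
      cdn black
    queue black
    store gray
      store→ingest: ingest black — skip
      gateway gray
        gateway→cdn: cdn black — skip
        gateway→cron: cron is gray → back edge
Back edge closes the cycle cron → billing → store → gateway → cron; its vertices are {cron, store, billing, gateway}.

cron, store, billing, gateway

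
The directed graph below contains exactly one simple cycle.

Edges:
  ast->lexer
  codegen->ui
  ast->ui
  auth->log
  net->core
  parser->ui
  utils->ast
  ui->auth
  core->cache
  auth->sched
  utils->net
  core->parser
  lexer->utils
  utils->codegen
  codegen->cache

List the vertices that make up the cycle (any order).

ast, lexer, utils

DFS with gray/black marking from lexer:
lexer gray
  utils gray
    codegen gray
      ui gray
        auth gray
          sched gray
          sched black
          log gray
          log black
        auth black
      ui black
      cache gray
      cache black
    codegen black
    ast gray
      ast→ui: ui black — skip
      ast→lexer: lexer is gray → back edge
Back edge closes the cycle lexer → utils → ast → lexer; its vertices are {ast, lexer, utils}.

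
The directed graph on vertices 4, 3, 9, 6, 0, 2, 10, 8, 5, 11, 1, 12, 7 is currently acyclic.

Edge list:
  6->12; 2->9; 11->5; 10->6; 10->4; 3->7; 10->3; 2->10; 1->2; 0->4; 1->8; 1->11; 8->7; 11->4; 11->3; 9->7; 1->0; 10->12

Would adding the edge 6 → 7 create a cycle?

No

Adding 6→7 creates a cycle iff 7 can already reach 6.
Explore from 7: no path reaches 6. The graph stays acyclic.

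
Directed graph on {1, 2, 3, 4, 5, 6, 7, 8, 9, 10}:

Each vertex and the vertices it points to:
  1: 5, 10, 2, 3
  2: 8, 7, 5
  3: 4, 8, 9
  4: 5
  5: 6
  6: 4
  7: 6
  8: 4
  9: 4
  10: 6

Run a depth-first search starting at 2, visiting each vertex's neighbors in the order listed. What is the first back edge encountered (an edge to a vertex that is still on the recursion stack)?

6→4

DFS from 2 (visiting each vertex's neighbors in the order listed); mark gray on enter, black on exit:
2 gray
  8 gray
    4 gray
      5 gray
        6 gray
          6→4: 4 is gray → back edge
First back edge: 6 → 4.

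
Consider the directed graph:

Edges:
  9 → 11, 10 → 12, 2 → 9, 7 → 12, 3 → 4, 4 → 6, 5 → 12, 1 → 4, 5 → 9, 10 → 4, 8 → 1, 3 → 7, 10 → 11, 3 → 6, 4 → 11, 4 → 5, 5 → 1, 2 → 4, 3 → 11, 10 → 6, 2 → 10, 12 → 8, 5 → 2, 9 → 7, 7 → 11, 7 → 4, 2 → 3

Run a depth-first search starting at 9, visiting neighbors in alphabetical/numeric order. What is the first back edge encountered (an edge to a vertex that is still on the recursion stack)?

DFS from 9 (visiting neighbors in alphabetical/numeric order); mark gray on enter, black on exit:
9 gray
  7 gray
    4 gray
      5 gray
        1 gray
          1→4: 4 is gray → back edge
First back edge: 1 → 4.

1->4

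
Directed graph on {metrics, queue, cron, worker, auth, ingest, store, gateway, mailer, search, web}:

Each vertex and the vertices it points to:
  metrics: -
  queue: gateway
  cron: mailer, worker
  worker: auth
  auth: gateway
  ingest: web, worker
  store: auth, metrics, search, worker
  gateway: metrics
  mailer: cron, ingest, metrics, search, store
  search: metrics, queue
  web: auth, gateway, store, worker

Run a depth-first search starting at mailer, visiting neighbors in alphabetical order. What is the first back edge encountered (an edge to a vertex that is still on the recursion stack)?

cron→mailer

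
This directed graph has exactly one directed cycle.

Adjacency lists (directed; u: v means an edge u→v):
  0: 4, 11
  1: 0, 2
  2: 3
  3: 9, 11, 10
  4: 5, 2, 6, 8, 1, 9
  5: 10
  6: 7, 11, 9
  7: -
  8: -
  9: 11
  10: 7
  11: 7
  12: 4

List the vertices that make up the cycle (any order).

DFS with gray/black marking from 4:
4 gray
  5 gray
    10 gray
      7 gray
      7 black
    10 black
  5 black
  2 gray
    3 gray
      9 gray
        11 gray
          11→7: 7 black — skip
        11 black
      9 black
      3→11: 11 black — skip
      3→10: 10 black — skip
    3 black
  2 black
  6 gray
    6→7: 7 black — skip
    6→11: 11 black — skip
    6→9: 9 black — skip
  6 black
  8 gray
  8 black
  1 gray
    0 gray
      0→4: 4 is gray → back edge
Back edge closes the cycle 4 → 1 → 0 → 4; its vertices are {0, 1, 4}.

0, 1, 4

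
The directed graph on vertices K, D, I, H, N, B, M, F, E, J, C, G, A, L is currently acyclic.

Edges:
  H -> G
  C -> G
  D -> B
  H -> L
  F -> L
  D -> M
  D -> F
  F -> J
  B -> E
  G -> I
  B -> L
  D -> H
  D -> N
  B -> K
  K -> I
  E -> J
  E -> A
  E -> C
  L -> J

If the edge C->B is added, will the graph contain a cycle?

Yes

Adding C→B creates a cycle iff B can already reach C.
Path from B: B → E → C.
So B → … → C → B is a cycle.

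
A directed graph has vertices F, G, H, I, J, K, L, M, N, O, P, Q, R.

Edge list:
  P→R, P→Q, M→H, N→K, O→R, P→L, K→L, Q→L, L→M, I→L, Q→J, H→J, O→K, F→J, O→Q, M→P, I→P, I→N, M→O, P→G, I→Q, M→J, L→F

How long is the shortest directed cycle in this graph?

3

For each vertex v, BFS finds the shortest path from v back to v.
The shortest such closed walk is L → M → P → L, length 3.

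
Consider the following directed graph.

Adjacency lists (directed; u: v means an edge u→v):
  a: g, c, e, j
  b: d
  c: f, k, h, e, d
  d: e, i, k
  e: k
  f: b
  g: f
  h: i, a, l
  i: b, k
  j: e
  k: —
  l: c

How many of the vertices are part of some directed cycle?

A vertex is on a directed cycle iff it belongs to a strongly connected component of size ≥ 2 (or has a self-loop).
The vertices on cycles are {a, b, c, d, h, i, l} — 7 in total.

7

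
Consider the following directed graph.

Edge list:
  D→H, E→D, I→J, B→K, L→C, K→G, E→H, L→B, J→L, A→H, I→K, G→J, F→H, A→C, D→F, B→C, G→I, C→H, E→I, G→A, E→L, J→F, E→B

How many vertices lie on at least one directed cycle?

A vertex is on a directed cycle iff it belongs to a strongly connected component of size ≥ 2 (or has a self-loop).
The vertices on cycles are {B, G, I, J, K, L} — 6 in total.

6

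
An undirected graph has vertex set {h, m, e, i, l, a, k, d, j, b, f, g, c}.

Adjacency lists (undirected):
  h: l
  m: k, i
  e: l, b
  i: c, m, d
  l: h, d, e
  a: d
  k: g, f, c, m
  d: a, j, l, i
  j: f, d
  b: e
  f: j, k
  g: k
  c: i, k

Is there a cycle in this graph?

DFS, tracking each vertex's parent; an edge to a visited non-parent vertex closes a cycle.
Start from j:
visit j (parent –)
  visit f (parent j)
    f–j: parent, skip
    visit k (parent f)
      visit g (parent k)
        g–k: parent, skip
      k–f: parent, skip
      visit c (parent k)
        visit i (parent c)
          i–c: parent, skip
          visit m (parent i)
            m–k: k visited and ≠ parent → cycle
Cycle: k – c – i – m – k.

Yes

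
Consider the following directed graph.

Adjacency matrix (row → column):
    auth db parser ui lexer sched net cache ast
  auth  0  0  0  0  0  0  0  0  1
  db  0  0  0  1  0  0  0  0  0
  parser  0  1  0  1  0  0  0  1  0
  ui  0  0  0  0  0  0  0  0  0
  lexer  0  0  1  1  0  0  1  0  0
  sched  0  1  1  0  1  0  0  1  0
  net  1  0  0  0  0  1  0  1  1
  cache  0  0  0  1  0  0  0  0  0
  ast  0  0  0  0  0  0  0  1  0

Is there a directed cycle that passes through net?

Yes

net is on a cycle iff net can reach itself via ≥1 edge.
net → sched → lexer → net — yes.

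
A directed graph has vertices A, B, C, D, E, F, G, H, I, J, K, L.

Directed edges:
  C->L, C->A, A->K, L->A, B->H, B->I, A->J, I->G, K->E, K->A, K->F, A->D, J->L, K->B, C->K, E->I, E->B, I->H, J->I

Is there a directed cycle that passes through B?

B lies on a cycle iff there is a path from B back to itself.
Exploring from B, it never reaches itself; equivalently, its strongly connected component is a singleton.

No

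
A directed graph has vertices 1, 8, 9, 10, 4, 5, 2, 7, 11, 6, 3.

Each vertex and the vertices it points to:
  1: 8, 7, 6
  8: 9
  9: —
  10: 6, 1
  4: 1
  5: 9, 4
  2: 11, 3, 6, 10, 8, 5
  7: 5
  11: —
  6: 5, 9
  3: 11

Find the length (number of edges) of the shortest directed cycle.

4

For each vertex v, BFS finds the shortest path from v back to v.
The shortest such closed walk is 5 → 4 → 1 → 7 → 5, length 4.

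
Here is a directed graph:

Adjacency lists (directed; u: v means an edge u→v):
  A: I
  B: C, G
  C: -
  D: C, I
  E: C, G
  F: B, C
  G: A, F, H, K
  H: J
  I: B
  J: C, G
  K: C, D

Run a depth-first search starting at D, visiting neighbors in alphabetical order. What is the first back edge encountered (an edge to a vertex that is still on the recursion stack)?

A->I

DFS from D (visiting neighbors in alphabetical order); mark gray on enter, black on exit:
D gray
  C gray
  C black
  I gray
    B gray
      B→C: C black — skip
      G gray
        A gray
          A→I: I is gray → back edge
First back edge: A → I.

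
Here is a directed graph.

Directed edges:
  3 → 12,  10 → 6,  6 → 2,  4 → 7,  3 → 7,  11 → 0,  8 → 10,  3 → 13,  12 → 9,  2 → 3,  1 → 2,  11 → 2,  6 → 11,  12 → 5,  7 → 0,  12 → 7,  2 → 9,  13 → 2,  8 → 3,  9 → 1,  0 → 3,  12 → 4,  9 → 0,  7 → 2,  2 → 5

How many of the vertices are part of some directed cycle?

A vertex is on a directed cycle iff it belongs to a strongly connected component of size ≥ 2 (or has a self-loop).
The vertices on cycles are {0, 1, 2, 3, 4, 7, 9, 12, 13} — 9 in total.

9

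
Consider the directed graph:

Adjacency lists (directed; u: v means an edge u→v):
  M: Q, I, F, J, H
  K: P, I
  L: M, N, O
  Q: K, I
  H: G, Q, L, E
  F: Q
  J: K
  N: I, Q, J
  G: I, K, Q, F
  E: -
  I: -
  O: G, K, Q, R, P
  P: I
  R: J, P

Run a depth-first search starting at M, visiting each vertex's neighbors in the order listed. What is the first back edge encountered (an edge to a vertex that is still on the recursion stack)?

L->M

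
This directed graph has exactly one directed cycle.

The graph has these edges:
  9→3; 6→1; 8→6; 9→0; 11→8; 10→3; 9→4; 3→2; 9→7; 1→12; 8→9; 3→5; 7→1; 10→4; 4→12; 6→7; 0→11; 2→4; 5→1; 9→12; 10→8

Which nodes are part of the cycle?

0, 8, 9, 11

DFS with gray/black marking from 8:
8 gray
  6 gray
    1 gray
      12 gray
      12 black
    1 black
    7 gray
      7→1: 1 black — skip
    7 black
  6 black
  9 gray
    9→12: 12 black — skip
    9→7: 7 black — skip
    0 gray
      11 gray
        11→8: 8 is gray → back edge
Back edge closes the cycle 8 → 9 → 0 → 11 → 8; its vertices are {0, 8, 9, 11}.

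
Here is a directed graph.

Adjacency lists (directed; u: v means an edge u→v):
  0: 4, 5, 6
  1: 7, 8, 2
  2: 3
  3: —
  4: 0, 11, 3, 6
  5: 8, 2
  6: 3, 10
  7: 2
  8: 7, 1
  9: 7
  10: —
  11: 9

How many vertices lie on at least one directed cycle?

A vertex is on a directed cycle iff it belongs to a strongly connected component of size ≥ 2 (or has a self-loop).
The vertices on cycles are {0, 1, 4, 8} — 4 in total.

4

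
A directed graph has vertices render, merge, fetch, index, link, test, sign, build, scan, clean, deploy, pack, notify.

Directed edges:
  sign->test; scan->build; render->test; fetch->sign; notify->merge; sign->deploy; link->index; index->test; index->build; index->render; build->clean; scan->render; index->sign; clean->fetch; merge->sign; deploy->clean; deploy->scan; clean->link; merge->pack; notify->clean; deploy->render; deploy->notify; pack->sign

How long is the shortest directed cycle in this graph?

4

For each vertex v, BFS finds the shortest path from v back to v.
The shortest such closed walk is deploy → clean → fetch → sign → deploy, length 4.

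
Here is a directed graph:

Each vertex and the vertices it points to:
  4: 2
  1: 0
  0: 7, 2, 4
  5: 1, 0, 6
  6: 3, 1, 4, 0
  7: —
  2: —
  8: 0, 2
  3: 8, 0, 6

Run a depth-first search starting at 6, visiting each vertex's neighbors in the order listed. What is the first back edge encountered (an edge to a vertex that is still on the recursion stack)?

3->6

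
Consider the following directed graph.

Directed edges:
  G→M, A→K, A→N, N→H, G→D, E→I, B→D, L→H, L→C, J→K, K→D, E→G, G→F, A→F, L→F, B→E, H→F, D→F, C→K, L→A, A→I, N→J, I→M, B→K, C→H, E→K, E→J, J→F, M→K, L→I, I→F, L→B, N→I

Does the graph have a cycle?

No

DFS with white/gray/black marking, starting from G:
G gray
  D gray
    F gray
    F black
  D black
  M gray
    K gray
      K→D: D black — skip
    K black
  M black
  G→F: F black — skip
G black
A gray
  I gray
    I→M: M black — skip
    I→F: F black — skip
  I black
  N gray
    H gray
      H→F: F black — skip
    H black
    N→I: I black — skip
    J gray
      J→K: K black — skip
      J→F: F black — skip
    J black
  N black
  A→F: F black — skip
  A→K: K black — skip
A black
B gray
  E gray
    E→J: J black — skip
    E→G: G black — skip
    E→I: I black — skip
    E→K: K black — skip
  E black
  B→K: K black — skip
  B→D: D black — skip
B black
C gray
  C→K: K black — skip
  C→H: H black — skip
C black
L gray
  L→A: A black — skip
  L→I: I black — skip
  L→C: C black — skip
  L→B: B black — skip
  L→F: F black — skip
  L→H: H black — skip
L black
Every edge goes to a white or black vertex — no back edge, so the graph is acyclic.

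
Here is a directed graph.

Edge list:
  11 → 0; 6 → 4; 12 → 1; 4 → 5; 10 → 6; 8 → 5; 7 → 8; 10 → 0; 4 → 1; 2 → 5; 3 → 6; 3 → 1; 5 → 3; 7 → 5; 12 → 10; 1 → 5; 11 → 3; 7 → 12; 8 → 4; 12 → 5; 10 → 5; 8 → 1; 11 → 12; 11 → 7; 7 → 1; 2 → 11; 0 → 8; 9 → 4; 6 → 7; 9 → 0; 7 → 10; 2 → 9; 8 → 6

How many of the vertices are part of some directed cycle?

A vertex is on a directed cycle iff it belongs to a strongly connected component of size ≥ 2 (or has a self-loop).
The vertices on cycles are {0, 1, 3, 4, 5, 6, 7, 8, 10, 12} — 10 in total.

10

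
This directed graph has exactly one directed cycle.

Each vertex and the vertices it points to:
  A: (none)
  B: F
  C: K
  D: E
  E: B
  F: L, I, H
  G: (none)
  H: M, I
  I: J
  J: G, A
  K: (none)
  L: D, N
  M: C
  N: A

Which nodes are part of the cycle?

DFS with gray/black marking from F:
F gray
  L gray
    D gray
      E gray
        B gray
          B→F: F is gray → back edge
Back edge closes the cycle F → L → D → E → B → F; its vertices are {B, D, E, F, L}.

B, D, E, F, L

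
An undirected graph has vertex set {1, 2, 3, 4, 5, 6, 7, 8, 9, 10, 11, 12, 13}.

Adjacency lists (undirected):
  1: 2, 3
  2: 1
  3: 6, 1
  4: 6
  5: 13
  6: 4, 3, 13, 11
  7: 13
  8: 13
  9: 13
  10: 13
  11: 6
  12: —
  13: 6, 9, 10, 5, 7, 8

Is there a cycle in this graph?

No

DFS, tracking each vertex's parent; an edge to a visited non-parent vertex closes a cycle.
Start from 11:
visit 11 (parent –)
  visit 6 (parent 11)
    visit 4 (parent 6)
      4–6: parent, skip
    visit 3 (parent 6)
      3–6: parent, skip
      visit 1 (parent 3)
        visit 2 (parent 1)
          2–1: parent, skip
        1–3: parent, skip
    visit 13 (parent 6)
      13–6: parent, skip
      visit 9 (parent 13)
        9–13: parent, skip
      visit 10 (parent 13)
        10–13: parent, skip
      visit 5 (parent 13)
        5–13: parent, skip
      visit 7 (parent 13)
        7–13: parent, skip
      visit 8 (parent 13)
        8–13: parent, skip
    6–11: parent, skip
visit 12 (parent –)
No non-parent visited neighbor found — the graph is a forest.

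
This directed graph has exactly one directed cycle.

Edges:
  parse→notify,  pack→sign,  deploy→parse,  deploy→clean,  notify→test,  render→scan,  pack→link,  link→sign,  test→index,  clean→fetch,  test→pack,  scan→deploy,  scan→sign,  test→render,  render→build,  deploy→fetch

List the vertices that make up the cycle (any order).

DFS with gray/black marking from test:
test gray
  pack gray
    link gray
      sign gray
      sign black
    link black
    pack→sign: sign black — skip
  pack black
  render gray
    build gray
    build black
    scan gray
      deploy gray
        fetch gray
        fetch black
        clean gray
          clean→fetch: fetch black — skip
        clean black
        parse gray
          notify gray
            notify→test: test is gray → back edge
Back edge closes the cycle test → render → scan → deploy → parse → notify → test; its vertices are {scan, test, parse, deploy, notify, render}.

scan, test, parse, deploy, notify, render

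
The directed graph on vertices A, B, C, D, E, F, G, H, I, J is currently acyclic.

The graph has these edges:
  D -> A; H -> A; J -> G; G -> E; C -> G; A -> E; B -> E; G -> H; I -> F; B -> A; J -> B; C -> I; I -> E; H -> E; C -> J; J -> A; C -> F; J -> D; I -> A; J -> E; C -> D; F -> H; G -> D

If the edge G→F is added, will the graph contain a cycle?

Adding G→F creates a cycle iff F can already reach G.
Explore from F: no path reaches G. The graph stays acyclic.

No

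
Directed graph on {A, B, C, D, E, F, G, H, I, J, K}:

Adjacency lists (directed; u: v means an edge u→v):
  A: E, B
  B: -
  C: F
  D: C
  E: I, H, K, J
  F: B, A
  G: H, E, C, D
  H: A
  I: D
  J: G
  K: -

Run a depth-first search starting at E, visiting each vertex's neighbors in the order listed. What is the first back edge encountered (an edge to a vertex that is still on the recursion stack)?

A→E

DFS from E (visiting each vertex's neighbors in the order listed); mark gray on enter, black on exit:
E gray
  I gray
    D gray
      C gray
        F gray
          B gray
          B black
          A gray
            A→E: E is gray → back edge
First back edge: A → E.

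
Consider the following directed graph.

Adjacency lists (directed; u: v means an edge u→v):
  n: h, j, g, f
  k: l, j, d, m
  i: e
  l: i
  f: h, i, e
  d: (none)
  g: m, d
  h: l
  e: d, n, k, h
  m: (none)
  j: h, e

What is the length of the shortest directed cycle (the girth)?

3

For each vertex v, BFS finds the shortest path from v back to v.
The shortest such closed walk is e → n → j → e, length 3.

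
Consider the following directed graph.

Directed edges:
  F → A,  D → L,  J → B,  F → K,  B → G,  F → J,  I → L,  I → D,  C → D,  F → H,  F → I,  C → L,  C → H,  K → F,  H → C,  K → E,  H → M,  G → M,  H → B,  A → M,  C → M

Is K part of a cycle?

K is on a cycle iff K can reach itself via ≥1 edge.
K → F → K — yes.

Yes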